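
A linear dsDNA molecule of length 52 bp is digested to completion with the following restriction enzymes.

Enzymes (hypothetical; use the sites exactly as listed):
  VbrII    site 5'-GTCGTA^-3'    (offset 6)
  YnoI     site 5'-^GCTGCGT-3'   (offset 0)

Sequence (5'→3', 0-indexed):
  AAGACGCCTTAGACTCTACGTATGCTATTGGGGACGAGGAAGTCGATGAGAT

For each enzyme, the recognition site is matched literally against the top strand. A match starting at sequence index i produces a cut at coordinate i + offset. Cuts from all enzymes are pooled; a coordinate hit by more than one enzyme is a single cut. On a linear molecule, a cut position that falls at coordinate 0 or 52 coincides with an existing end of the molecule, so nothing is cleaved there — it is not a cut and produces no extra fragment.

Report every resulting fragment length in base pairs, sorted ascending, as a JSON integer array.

Site scan:
  VbrII (GTCGTA, off=6): no sites
  YnoI (GCTGCGT, off=0): no sites

All cut coordinates (distinct, sorted): ∅

Fragment lengths:
  no cuts → one linear fragment of 52 bp

[52]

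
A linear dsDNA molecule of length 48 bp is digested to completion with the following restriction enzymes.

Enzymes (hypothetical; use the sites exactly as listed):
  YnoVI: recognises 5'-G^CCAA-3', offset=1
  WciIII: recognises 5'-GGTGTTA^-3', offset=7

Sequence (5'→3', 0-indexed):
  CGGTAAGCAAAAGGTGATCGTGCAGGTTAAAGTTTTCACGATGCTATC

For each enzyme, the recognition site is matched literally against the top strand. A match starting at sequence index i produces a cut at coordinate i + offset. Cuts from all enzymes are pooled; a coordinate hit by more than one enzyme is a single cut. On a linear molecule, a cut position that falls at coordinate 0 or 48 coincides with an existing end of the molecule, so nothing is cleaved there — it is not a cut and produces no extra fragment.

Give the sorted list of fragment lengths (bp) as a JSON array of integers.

[48]

Scan for sites:
  YnoVI (GCCAA, off=1): no sites
  WciIII (GGTGTTA, off=7): no sites

All cut coordinates (distinct, sorted): ∅

Fragment lengths:
  no cuts → one linear fragment of 48 bp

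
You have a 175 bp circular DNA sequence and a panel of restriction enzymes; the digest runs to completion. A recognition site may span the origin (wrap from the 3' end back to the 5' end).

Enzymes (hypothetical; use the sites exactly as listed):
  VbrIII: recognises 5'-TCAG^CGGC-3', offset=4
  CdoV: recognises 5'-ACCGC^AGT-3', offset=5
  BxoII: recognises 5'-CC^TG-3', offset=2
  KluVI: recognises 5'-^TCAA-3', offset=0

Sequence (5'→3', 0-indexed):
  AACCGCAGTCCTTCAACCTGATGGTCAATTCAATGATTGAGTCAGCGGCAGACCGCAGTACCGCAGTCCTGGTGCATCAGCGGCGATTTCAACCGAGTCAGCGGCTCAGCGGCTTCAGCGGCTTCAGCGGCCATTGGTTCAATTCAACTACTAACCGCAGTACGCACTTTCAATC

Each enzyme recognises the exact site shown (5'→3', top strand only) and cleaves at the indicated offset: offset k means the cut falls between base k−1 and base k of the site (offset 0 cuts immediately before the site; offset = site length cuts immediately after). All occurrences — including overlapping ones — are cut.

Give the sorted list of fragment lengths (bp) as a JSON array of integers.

Site scan:
  VbrIII (TCAGCGGC, off=4): starts [41, 76, 97, 105, 114, 123] → cuts [45, 80, 101, 109, 118, 127]
  CdoV (ACCGCAGT, off=5): starts [1, 51, 59, 153] → cuts [6, 56, 64, 158]
  BxoII (CCTG, off=2): starts [16, 67] → cuts [18, 69]
  KluVI (TCAA, off=0): starts [12, 24, 29, 88, 138, 143, 169, 173] → cuts [12, 24, 29, 88, 138, 143, 169, 173]

Pooled cuts: [6, 12, 18, 24, 29, 45, 56, 64, 69, 80, 88, 101, 109, 118, 127, 138, 143, 158, 169, 173]

Fragment lengths:
  6→12: 6 bp
  12→18: 6 bp
  18→24: 6 bp
  24→29: 5 bp
  29→45: 16 bp
  45→56: 11 bp
  56→64: 8 bp
  64→69: 5 bp
  69→80: 11 bp
  80→88: 8 bp
  88→101: 13 bp
  101→109: 8 bp
  109→118: 9 bp
  118→127: 9 bp
  127→138: 11 bp
  138→143: 5 bp
  143→158: 15 bp
  158→169: 11 bp
  169→173: 4 bp
  173→6 (wrap): 175-173+6 = 8 bp

[4,5,5,5,6,6,6,8,8,8,8,9,9,11,11,11,11,13,15,16]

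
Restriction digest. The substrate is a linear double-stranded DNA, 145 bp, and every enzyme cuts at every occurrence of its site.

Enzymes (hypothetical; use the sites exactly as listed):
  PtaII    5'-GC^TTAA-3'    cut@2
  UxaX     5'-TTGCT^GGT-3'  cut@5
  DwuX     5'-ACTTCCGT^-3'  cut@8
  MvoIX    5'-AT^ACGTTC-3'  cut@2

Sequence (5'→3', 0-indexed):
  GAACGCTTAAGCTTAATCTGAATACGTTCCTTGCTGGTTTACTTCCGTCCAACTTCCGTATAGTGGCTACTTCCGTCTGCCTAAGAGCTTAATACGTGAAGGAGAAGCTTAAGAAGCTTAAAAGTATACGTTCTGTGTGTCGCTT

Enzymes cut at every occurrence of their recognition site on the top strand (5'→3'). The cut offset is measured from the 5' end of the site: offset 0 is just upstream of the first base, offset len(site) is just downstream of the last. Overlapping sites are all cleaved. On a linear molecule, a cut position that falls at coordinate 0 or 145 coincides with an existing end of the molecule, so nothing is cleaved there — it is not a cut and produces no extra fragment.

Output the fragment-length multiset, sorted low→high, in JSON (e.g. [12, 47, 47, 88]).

Site scan:
  PtaII GCTTAA/2: at [4, 10, 86, 106, 115] ⇒ [6, 12, 88, 108, 117]
  UxaX TTGCTGGT/5: at [30] ⇒ [35]
  DwuX ACTTCCGT/8: at [40, 51, 68] ⇒ [48, 59, 76]
  MvoIX ATACGTTC/2: at [21, 125] ⇒ [23, 127]

All cut coordinates (distinct, sorted): [6, 12, 23, 35, 48, 59, 76, 88, 108, 117, 127]

Fragment lengths:
  [0,6): 6 bp
  [6,12): 6 bp
  [12,23): 11 bp
  [23,35): 12 bp
  [35,48): 13 bp
  [48,59): 11 bp
  [59,76): 17 bp
  [76,88): 12 bp
  [88,108): 20 bp
  [108,117): 9 bp
  [117,127): 10 bp
  [127,145): 18 bp

[6,6,9,10,11,11,12,12,13,17,18,20]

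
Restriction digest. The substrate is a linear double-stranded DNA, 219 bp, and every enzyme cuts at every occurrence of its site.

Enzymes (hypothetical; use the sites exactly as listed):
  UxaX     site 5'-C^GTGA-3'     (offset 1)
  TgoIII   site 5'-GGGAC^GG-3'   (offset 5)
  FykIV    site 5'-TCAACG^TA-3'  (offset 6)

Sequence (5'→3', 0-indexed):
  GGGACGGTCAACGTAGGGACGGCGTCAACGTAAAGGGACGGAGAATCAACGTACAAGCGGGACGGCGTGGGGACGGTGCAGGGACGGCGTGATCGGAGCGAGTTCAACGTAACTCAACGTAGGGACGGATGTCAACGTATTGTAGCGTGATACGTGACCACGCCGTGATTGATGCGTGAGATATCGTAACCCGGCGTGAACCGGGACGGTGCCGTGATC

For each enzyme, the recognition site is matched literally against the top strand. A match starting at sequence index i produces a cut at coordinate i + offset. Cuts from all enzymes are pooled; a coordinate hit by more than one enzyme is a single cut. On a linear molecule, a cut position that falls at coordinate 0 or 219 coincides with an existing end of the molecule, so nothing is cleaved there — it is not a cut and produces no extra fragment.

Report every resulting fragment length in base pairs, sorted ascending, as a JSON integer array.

[3,5,6,6,7,7,7,8,9,9,10,10,11,11,11,11,11,12,12,12,20,21]

Scan for sites:
  UxaX CGTGA/1: at [87, 145, 152, 163, 174, 194, 212] ⇒ [88, 146, 153, 164, 175, 195, 213]
  TgoIII GGGACGG/5: at [0, 15, 34, 58, 69, 80, 121, 202] ⇒ [5, 20, 39, 63, 74, 85, 126, 207]
  FykIV TCAACGTA/6: at [7, 24, 45, 103, 113, 131] ⇒ [13, 30, 51, 109, 119, 137]

Pooled cuts: [5, 13, 20, 30, 39, 51, 63, 74, 85, 88, 109, 119, 126, 137, 146, 153, 164, 175, 195, 207, 213]

Fragment lengths:
  [0,5): 5 bp
  [5,13): 8 bp
  [13,20): 7 bp
  [20,30): 10 bp
  [30,39): 9 bp
  [39,51): 12 bp
  [51,63): 12 bp
  [63,74): 11 bp
  [74,85): 11 bp
  [85,88): 3 bp
  [88,109): 21 bp
  [109,119): 10 bp
  [119,126): 7 bp
  [126,137): 11 bp
  [137,146): 9 bp
  [146,153): 7 bp
  [153,164): 11 bp
  [164,175): 11 bp
  [175,195): 20 bp
  [195,207): 12 bp
  [207,213): 6 bp
  [213,219): 6 bp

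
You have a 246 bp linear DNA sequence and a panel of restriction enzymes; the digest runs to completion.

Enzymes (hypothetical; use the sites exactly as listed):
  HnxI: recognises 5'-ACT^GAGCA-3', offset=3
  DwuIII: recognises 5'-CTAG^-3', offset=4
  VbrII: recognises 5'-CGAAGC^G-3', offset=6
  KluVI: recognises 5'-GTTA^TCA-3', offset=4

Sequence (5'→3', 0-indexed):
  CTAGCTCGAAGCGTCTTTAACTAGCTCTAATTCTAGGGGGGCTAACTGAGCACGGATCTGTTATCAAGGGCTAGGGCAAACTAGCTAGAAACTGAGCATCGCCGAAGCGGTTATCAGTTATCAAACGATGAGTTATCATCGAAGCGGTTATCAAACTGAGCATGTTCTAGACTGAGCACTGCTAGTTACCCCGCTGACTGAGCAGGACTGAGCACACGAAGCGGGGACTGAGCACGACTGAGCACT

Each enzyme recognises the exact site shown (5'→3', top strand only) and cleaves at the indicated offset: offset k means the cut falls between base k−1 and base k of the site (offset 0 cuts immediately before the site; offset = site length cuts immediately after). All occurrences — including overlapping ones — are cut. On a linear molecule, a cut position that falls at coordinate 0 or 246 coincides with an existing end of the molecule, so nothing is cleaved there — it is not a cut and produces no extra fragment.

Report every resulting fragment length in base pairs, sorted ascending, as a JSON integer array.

Scan for sites:
  HnxI ACTGAGCA/3: at [44, 90, 154, 170, 196, 206, 226, 236] ⇒ [47, 93, 157, 173, 199, 209, 229, 239]
  DwuIII CTAG/4: at [0, 20, 32, 70, 80, 84, 166, 181] ⇒ [4, 24, 36, 74, 84, 88, 170, 185]
  VbrII CGAAGCG/6: at [6, 102, 139, 216] ⇒ [12, 108, 145, 222]
  KluVI GTTATCA/4: at [59, 109, 116, 131, 146] ⇒ [63, 113, 120, 135, 150]

Pooled cuts: [4, 12, 24, 36, 47, 63, 74, 84, 88, 93, 108, 113, 120, 135, 145, 150, 157, 170, 173, 185, 199, 209, 222, 229, 239]

Fragments:
  [0,4): 4 bp
  [4,12): 8 bp
  [12,24): 12 bp
  [24,36): 12 bp
  [36,47): 11 bp
  [47,63): 16 bp
  [63,74): 11 bp
  [74,84): 10 bp
  [84,88): 4 bp
  [88,93): 5 bp
  [93,108): 15 bp
  [108,113): 5 bp
  [113,120): 7 bp
  [120,135): 15 bp
  [135,145): 10 bp
  [145,150): 5 bp
  [150,157): 7 bp
  [157,170): 13 bp
  [170,173): 3 bp
  [173,185): 12 bp
  [185,199): 14 bp
  [199,209): 10 bp
  [209,222): 13 bp
  [222,229): 7 bp
  [229,239): 10 bp
  [239,246): 7 bp

[3,4,4,5,5,5,7,7,7,7,8,10,10,10,10,11,11,12,12,12,13,13,14,15,15,16]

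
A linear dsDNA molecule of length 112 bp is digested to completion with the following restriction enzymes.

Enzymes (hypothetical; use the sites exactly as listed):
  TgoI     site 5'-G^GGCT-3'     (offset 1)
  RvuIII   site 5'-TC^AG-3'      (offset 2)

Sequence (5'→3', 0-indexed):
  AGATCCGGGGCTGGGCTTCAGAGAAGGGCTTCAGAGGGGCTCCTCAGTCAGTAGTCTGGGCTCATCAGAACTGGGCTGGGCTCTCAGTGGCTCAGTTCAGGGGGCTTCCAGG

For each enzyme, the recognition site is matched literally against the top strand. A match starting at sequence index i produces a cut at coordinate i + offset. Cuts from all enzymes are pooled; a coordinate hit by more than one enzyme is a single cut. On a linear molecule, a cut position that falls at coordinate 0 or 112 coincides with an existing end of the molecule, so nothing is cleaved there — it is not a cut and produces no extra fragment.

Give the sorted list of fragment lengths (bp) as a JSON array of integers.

[4,4,5,5,5,5,6,6,7,7,7,8,8,8,8,9,10]

Site scan:
  TgoI (GGGCT, off=1): starts [7, 12, 25, 36, 57, 72, 77, 101] → cuts [8, 13, 26, 37, 58, 73, 78, 102]
  RvuIII (TCAG, off=2): starts [17, 30, 43, 47, 64, 83, 91, 96] → cuts [19, 32, 45, 49, 66, 85, 93, 98]

Pooled cuts: [8, 13, 19, 26, 32, 37, 45, 49, 58, 66, 73, 78, 85, 93, 98, 102]

Fragment lengths:
  [0,8): 8 bp
  [8,13): 5 bp
  [13,19): 6 bp
  [19,26): 7 bp
  [26,32): 6 bp
  [32,37): 5 bp
  [37,45): 8 bp
  [45,49): 4 bp
  [49,58): 9 bp
  [58,66): 8 bp
  [66,73): 7 bp
  [73,78): 5 bp
  [78,85): 7 bp
  [85,93): 8 bp
  [93,98): 5 bp
  [98,102): 4 bp
  [102,112): 10 bp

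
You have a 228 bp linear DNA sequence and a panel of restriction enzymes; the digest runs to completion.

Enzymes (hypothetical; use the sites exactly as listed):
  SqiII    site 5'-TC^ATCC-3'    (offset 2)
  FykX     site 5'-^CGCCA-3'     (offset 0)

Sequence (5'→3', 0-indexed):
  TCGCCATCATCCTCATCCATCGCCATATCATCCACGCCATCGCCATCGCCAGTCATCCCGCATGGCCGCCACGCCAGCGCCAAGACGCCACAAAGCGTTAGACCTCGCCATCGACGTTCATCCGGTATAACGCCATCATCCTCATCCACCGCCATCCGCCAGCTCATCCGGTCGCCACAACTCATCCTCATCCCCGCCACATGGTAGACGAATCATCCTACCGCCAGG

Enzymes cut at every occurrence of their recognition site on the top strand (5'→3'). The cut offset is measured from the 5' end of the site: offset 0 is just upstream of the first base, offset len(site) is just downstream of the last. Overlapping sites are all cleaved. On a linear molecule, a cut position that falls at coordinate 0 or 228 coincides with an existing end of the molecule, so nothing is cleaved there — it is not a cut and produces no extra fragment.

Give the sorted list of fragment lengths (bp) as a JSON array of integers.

Site scan:
  SqiII TCATCC/2: at [6, 12, 27, 52, 117, 135, 141, 163, 181, 187, 212] ⇒ [8, 14, 29, 54, 119, 137, 143, 165, 183, 189, 214]
  FykX CGCCA/0: at [1, 20, 34, 40, 46, 66, 71, 77, 85, 105, 130, 149, 156, 172, 194, 221] ⇒ [1, 20, 34, 40, 46, 66, 71, 77, 85, 105, 130, 149, 156, 172, 194, 221]

Pooled cuts: [1, 8, 14, 20, 29, 34, 40, 46, 54, 66, 71, 77, 85, 105, 119, 130, 137, 143, 149, 156, 165, 172, 183, 189, 194, 214, 221]

Fragment lengths:
  [0,1): 1 bp
  [1,8): 7 bp
  [8,14): 6 bp
  [14,20): 6 bp
  [20,29): 9 bp
  [29,34): 5 bp
  [34,40): 6 bp
  [40,46): 6 bp
  [46,54): 8 bp
  [54,66): 12 bp
  [66,71): 5 bp
  [71,77): 6 bp
  [77,85): 8 bp
  [85,105): 20 bp
  [105,119): 14 bp
  [119,130): 11 bp
  [130,137): 7 bp
  [137,143): 6 bp
  [143,149): 6 bp
  [149,156): 7 bp
  [156,165): 9 bp
  [165,172): 7 bp
  [172,183): 11 bp
  [183,189): 6 bp
  [189,194): 5 bp
  [194,214): 20 bp
  [214,221): 7 bp
  [221,228): 7 bp

[1,5,5,5,6,6,6,6,6,6,6,6,7,7,7,7,7,7,8,8,9,9,11,11,12,14,20,20]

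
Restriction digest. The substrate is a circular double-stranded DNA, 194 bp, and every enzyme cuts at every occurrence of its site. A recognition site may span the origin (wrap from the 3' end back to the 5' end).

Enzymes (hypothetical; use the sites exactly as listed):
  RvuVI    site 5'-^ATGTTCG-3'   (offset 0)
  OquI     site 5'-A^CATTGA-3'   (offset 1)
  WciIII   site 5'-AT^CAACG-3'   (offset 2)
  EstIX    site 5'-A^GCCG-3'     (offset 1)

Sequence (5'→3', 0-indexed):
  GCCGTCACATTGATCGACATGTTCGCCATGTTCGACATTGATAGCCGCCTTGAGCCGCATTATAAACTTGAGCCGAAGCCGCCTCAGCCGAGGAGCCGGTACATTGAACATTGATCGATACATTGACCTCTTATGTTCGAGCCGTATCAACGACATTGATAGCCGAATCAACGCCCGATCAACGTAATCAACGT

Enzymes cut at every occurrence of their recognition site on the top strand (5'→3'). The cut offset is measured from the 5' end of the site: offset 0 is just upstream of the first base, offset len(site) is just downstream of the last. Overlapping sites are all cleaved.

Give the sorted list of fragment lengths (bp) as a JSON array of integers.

Scan for sites:
  RvuVI (ATGTTCG, off=0): starts [18, 27, 132] → cuts [18, 27, 132]
  OquI (ACATTGA, off=1): starts [6, 34, 100, 107, 119, 152] → cuts [7, 35, 101, 108, 120, 153]
  WciIII (ATCAACG, off=2): starts [145, 166, 177, 186] → cuts [147, 168, 179, 188]
  EstIX (AGCCG, off=1): starts [42, 52, 70, 76, 85, 93, 139, 160] → cuts [43, 53, 71, 77, 86, 94, 140, 161]

All cut coordinates (distinct, sorted): [7, 18, 27, 35, 43, 53, 71, 77, 86, 94, 101, 108, 120, 132, 140, 147, 153, 161, 168, 179, 188]

Fragment lengths:
  7→18: 11 bp
  18→27: 9 bp
  27→35: 8 bp
  35→43: 8 bp
  43→53: 10 bp
  53→71: 18 bp
  71→77: 6 bp
  77→86: 9 bp
  86→94: 8 bp
  94→101: 7 bp
  101→108: 7 bp
  108→120: 12 bp
  120→132: 12 bp
  132→140: 8 bp
  140→147: 7 bp
  147→153: 6 bp
  153→161: 8 bp
  161→168: 7 bp
  168→179: 11 bp
  179→188: 9 bp
  188→7 (wrap): 194-188+7 = 13 bp

[6,6,7,7,7,7,8,8,8,8,8,9,9,9,10,11,11,12,12,13,18]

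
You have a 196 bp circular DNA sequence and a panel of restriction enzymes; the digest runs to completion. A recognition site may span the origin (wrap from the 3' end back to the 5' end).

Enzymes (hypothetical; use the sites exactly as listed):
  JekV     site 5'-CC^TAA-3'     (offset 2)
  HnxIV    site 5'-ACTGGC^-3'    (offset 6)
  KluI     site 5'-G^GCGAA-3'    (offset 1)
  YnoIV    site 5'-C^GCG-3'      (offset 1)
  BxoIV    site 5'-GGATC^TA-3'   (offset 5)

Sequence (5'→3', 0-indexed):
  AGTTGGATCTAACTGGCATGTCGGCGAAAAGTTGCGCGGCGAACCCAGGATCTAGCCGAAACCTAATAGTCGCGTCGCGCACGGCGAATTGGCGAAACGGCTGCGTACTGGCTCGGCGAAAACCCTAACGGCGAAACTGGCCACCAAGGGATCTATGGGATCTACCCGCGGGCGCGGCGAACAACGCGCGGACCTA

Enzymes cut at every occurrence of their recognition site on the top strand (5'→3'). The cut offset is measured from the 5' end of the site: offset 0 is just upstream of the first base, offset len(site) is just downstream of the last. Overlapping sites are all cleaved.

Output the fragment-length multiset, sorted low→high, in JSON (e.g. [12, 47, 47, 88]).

Scan for sites:
  JekV (CCTAA, off=2): starts [61, 123, 192] → cuts [63, 125, 194]
  HnxIV (ACTGGC, off=6): starts [11, 106, 135] → cuts [17, 112, 141]
  KluI (GGCGAA, off=1): starts [22, 37, 82, 90, 114, 129, 175] → cuts [23, 38, 83, 91, 115, 130, 176]
  YnoIV (CGCG, off=1): starts [34, 70, 75, 166, 172, 184, 186] → cuts [35, 71, 76, 167, 173, 185, 187]
  BxoIV (GGATCTA, off=5): starts [4, 47, 148, 157] → cuts [9, 52, 153, 162]

All cut coordinates (distinct, sorted): [9, 17, 23, 35, 38, 52, 63, 71, 76, 83, 91, 112, 115, 125, 130, 141, 153, 162, 167, 173, 176, 185, 187, 194]

Fragment lengths:
  9→17: 8 bp
  17→23: 6 bp
  23→35: 12 bp
  35→38: 3 bp
  38→52: 14 bp
  52→63: 11 bp
  63→71: 8 bp
  71→76: 5 bp
  76→83: 7 bp
  83→91: 8 bp
  91→112: 21 bp
  112→115: 3 bp
  115→125: 10 bp
  125→130: 5 bp
  130→141: 11 bp
  141→153: 12 bp
  153→162: 9 bp
  162→167: 5 bp
  167→173: 6 bp
  173→176: 3 bp
  176→185: 9 bp
  185→187: 2 bp
  187→194: 7 bp
  194→9 (wrap): 196-194+9 = 11 bp

[2,3,3,3,5,5,5,6,6,7,7,8,8,8,9,9,10,11,11,11,12,12,14,21]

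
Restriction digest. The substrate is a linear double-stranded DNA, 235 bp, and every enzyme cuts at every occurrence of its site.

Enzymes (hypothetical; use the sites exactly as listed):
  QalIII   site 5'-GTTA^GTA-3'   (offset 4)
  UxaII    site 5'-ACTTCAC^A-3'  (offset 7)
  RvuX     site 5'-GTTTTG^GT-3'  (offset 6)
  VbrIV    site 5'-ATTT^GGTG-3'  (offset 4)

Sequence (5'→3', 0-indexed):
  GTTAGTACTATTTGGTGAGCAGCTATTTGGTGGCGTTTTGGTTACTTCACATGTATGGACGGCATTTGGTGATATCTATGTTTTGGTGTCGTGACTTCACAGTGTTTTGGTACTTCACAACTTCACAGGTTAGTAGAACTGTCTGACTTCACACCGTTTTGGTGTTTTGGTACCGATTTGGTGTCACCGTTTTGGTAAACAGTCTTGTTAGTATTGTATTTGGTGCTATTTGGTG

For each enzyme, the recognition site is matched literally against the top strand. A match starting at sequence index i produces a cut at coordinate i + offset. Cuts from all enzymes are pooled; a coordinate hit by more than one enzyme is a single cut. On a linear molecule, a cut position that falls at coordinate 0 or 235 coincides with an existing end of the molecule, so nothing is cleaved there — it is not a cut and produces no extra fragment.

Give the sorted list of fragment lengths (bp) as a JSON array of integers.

[4,4,6,8,8,9,9,9,9,10,10,10,11,12,15,15,15,16,17,18,20]

Per-enzyme occurrences:
  QalIII (GTTAGTA, off=4): starts [0, 128, 206] → cuts [4, 132, 210]
  UxaII (ACTTCACA, off=7): starts [43, 93, 111, 119, 145] → cuts [50, 100, 118, 126, 152]
  RvuX (GTTTTGGT, off=6): starts [34, 79, 103, 155, 163, 188] → cuts [40, 85, 109, 161, 169, 194]
  VbrIV (ATTTGGTG, off=4): starts [9, 24, 63, 175, 217, 227] → cuts [13, 28, 67, 179, 221, 231]

All cut coordinates (distinct, sorted): [4, 13, 28, 40, 50, 67, 85, 100, 109, 118, 126, 132, 152, 161, 169, 179, 194, 210, 221, 231]

Fragment lengths:
  [0,4): 4 bp
  [4,13): 9 bp
  [13,28): 15 bp
  [28,40): 12 bp
  [40,50): 10 bp
  [50,67): 17 bp
  [67,85): 18 bp
  [85,100): 15 bp
  [100,109): 9 bp
  [109,118): 9 bp
  [118,126): 8 bp
  [126,132): 6 bp
  [132,152): 20 bp
  [152,161): 9 bp
  [161,169): 8 bp
  [169,179): 10 bp
  [179,194): 15 bp
  [194,210): 16 bp
  [210,221): 11 bp
  [221,231): 10 bp
  [231,235): 4 bp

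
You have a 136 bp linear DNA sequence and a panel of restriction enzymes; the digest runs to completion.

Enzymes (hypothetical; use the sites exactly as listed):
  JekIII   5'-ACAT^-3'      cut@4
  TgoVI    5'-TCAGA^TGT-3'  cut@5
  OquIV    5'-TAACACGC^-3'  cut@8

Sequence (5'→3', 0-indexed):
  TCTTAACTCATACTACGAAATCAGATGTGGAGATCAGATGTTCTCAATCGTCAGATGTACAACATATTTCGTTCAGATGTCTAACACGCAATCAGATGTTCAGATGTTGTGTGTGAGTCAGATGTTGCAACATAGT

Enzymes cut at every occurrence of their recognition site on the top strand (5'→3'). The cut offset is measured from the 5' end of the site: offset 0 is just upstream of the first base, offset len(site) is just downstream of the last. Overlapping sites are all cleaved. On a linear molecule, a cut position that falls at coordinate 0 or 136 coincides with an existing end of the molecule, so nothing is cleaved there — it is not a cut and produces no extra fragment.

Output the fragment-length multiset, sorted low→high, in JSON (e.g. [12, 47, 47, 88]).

Scan for sites:
  JekIII ACAT/4: at [61, 129] ⇒ [65, 133]
  TgoVI TCAGATGT/5: at [20, 33, 50, 72, 91, 99, 117] ⇒ [25, 38, 55, 77, 96, 104, 122]
  OquIV TAACACGC/8: at [81] ⇒ [89]

Pooled cuts: [25, 38, 55, 65, 77, 89, 96, 104, 122, 133]

Fragment lengths:
  [0,25): 25 bp
  [25,38): 13 bp
  [38,55): 17 bp
  [55,65): 10 bp
  [65,77): 12 bp
  [77,89): 12 bp
  [89,96): 7 bp
  [96,104): 8 bp
  [104,122): 18 bp
  [122,133): 11 bp
  [133,136): 3 bp

[3,7,8,10,11,12,12,13,17,18,25]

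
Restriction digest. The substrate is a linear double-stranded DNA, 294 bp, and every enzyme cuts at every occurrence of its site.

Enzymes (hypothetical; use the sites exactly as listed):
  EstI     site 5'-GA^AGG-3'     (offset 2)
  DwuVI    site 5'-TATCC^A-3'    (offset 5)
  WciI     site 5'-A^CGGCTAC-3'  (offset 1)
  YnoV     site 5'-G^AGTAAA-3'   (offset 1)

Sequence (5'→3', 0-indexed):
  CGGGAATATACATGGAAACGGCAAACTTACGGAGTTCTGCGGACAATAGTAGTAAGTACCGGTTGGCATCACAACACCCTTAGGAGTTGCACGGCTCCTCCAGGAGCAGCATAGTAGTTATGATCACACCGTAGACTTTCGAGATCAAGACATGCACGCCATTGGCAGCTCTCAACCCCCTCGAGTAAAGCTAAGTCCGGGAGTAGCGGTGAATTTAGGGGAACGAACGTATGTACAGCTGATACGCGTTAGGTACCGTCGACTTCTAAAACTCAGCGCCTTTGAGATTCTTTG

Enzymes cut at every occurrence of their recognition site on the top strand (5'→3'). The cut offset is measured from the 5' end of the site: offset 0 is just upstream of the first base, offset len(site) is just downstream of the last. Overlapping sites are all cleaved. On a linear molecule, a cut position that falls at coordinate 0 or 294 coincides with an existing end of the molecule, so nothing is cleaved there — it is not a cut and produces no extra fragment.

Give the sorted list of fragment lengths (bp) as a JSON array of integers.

[111,183]

Scan for sites:
  EstI (GAAGG, off=2): no sites
  DwuVI (TATCCA, off=5): no sites
  WciI (ACGGCTAC, off=1): no sites
  YnoV (GAGTAAA, off=1): starts [182] → cuts [183]

Pooled cuts: [183]

Fragment lengths:
  [0,183): 183 bp
  [183,294): 111 bp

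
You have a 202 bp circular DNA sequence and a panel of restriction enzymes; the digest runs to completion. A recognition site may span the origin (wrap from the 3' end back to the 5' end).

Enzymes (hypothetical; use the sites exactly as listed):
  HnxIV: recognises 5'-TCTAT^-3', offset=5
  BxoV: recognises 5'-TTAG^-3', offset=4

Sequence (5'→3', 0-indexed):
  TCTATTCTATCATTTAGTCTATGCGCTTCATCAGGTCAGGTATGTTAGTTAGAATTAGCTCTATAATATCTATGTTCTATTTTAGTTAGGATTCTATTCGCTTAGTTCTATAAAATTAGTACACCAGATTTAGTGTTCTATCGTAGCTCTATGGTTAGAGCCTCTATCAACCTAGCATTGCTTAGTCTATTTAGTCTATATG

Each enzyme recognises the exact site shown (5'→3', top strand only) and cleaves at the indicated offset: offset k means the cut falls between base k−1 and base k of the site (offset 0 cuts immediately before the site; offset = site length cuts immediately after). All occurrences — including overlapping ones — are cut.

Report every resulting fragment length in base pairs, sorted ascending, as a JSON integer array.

Scan for sites:
  HnxIV TCTAT/5: at [0, 5, 17, 59, 68, 75, 92, 106, 136, 147, 162, 185, 194] ⇒ [5, 10, 22, 64, 73, 80, 97, 111, 141, 152, 167, 190, 199]
  BxoV TTAG/4: at [13, 44, 48, 54, 81, 85, 101, 115, 129, 154, 181, 190] ⇒ [17, 48, 52, 58, 85, 89, 105, 119, 133, 158, 185, 194]

All cut coordinates (distinct, sorted): [5, 10, 17, 22, 48, 52, 58, 64, 73, 80, 85, 89, 97, 105, 111, 119, 133, 141, 152, 158, 167, 185, 190, 194, 199]

Fragment lengths:
  5→10: 5 bp
  10→17: 7 bp
  17→22: 5 bp
  22→48: 26 bp
  48→52: 4 bp
  52→58: 6 bp
  58→64: 6 bp
  64→73: 9 bp
  73→80: 7 bp
  80→85: 5 bp
  85→89: 4 bp
  89→97: 8 bp
  97→105: 8 bp
  105→111: 6 bp
  111→119: 8 bp
  119→133: 14 bp
  133→141: 8 bp
  141→152: 11 bp
  152→158: 6 bp
  158→167: 9 bp
  167→185: 18 bp
  185→190: 5 bp
  190→194: 4 bp
  194→199: 5 bp
  199→5 (wrap): 202-199+5 = 8 bp

[4,4,4,5,5,5,5,5,6,6,6,6,7,7,8,8,8,8,8,9,9,11,14,18,26]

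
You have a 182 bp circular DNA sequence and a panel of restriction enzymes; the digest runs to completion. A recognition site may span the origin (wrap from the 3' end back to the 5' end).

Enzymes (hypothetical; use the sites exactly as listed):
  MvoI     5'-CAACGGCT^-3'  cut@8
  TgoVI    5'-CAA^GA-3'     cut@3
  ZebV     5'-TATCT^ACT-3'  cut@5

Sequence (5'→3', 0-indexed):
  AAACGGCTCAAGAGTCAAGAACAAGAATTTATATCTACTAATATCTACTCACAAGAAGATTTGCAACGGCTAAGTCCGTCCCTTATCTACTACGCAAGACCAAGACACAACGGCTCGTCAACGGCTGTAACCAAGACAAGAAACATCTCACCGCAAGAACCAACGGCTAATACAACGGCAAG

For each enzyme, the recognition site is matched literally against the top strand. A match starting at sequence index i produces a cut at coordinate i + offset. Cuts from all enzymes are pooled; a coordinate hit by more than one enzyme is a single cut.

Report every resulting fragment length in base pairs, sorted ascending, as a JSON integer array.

Per-enzyme occurrences:
  MvoI CAACGGCT/8: at [63, 107, 118, 160] ⇒ [71, 115, 126, 168]
  TgoVI CAAGA/3: at [8, 15, 21, 51, 94, 100, 131, 136, 153, 178] ⇒ [11, 18, 24, 54, 97, 103, 134, 139, 156, 181]
  ZebV TATCTACT/5: at [31, 41, 83] ⇒ [36, 46, 88]

All cut coordinates (distinct, sorted): [11, 18, 24, 36, 46, 54, 71, 88, 97, 103, 115, 126, 134, 139, 156, 168, 181]

Fragments:
  11→18: 7 bp
  18→24: 6 bp
  24→36: 12 bp
  36→46: 10 bp
  46→54: 8 bp
  54→71: 17 bp
  71→88: 17 bp
  88→97: 9 bp
  97→103: 6 bp
  103→115: 12 bp
  115→126: 11 bp
  126→134: 8 bp
  134→139: 5 bp
  139→156: 17 bp
  156→168: 12 bp
  168→181: 13 bp
  181→11 (wrap): 182-181+11 = 12 bp

[5,6,6,7,8,8,9,10,11,12,12,12,12,13,17,17,17]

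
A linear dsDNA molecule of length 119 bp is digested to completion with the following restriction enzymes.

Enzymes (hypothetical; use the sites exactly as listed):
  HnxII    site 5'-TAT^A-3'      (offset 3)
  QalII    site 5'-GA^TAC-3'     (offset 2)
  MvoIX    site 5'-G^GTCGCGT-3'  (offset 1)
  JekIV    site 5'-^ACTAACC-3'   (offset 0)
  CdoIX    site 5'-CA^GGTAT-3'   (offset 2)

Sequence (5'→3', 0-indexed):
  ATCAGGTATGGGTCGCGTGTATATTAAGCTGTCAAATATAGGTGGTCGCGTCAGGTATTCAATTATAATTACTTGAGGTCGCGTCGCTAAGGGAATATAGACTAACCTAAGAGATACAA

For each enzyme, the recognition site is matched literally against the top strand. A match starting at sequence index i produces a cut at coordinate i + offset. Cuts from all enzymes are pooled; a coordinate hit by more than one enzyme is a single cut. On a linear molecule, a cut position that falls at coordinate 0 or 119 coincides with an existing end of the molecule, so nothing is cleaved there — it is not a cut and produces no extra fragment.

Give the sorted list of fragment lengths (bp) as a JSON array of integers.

Site scan:
  HnxII TATA/3: at [19, 36, 63, 95] ⇒ [22, 39, 66, 98]
  QalII GATAC/2: at [112] ⇒ [114]
  MvoIX GGTCGCGT/1: at [10, 43, 76] ⇒ [11, 44, 77]
  JekIV ACTAACC/0: at [100] ⇒ [100]
  CdoIX CAGGTAT/2: at [2, 51] ⇒ [4, 53]

Pooled cuts: [4, 11, 22, 39, 44, 53, 66, 77, 98, 100, 114]

Fragments:
  [0,4): 4 bp
  [4,11): 7 bp
  [11,22): 11 bp
  [22,39): 17 bp
  [39,44): 5 bp
  [44,53): 9 bp
  [53,66): 13 bp
  [66,77): 11 bp
  [77,98): 21 bp
  [98,100): 2 bp
  [100,114): 14 bp
  [114,119): 5 bp

[2,4,5,5,7,9,11,11,13,14,17,21]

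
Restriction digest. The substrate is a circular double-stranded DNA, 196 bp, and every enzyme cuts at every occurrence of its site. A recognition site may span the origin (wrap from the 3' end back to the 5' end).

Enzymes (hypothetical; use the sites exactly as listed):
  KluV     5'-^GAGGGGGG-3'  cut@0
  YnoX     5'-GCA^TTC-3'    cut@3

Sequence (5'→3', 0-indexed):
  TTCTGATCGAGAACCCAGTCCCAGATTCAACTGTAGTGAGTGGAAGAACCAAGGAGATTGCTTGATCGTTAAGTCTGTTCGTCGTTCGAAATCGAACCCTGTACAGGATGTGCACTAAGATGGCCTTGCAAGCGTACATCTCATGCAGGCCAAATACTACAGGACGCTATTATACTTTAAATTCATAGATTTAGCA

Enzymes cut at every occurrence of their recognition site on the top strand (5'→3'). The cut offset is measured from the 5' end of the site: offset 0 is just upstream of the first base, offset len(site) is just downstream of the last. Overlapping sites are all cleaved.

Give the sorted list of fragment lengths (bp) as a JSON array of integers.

[196]

Per-enzyme occurrences:
  KluV (GAGGGGGG, off=0): no sites
  YnoX (GCATTC, off=3): starts [193] → cuts [0]

Pooled cuts: [0]

Fragments:
  0→0 (wrap): 196-0+0 = 196 bp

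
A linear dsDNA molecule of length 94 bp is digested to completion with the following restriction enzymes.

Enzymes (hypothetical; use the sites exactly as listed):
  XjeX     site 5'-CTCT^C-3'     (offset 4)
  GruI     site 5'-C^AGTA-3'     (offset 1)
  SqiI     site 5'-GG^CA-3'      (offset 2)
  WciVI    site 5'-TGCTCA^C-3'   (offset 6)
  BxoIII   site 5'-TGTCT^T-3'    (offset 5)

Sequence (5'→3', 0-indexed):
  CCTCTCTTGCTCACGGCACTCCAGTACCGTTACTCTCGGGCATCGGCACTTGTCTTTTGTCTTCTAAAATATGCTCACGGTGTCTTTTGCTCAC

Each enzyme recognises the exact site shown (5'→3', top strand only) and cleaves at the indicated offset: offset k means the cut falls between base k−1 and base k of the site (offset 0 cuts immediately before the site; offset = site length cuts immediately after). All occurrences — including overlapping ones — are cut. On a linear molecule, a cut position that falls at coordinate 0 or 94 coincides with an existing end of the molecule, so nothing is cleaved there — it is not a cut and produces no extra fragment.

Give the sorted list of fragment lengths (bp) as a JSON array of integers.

Site scan:
  XjeX (CTCTC, off=4): starts [1, 32] → cuts [5, 36]
  GruI (CAGTA, off=1): starts [21] → cuts [22]
  SqiI (GGCA, off=2): starts [14, 38, 44] → cuts [16, 40, 46]
  WciVI (TGCTCAC, off=6): starts [7, 71, 87] → cuts [13, 77, 93]
  BxoIII (TGTCTT, off=5): starts [50, 57, 80] → cuts [55, 62, 85]

Pooled cuts: [5, 13, 16, 22, 36, 40, 46, 55, 62, 77, 85, 93]

Fragment lengths:
  [0,5): 5 bp
  [5,13): 8 bp
  [13,16): 3 bp
  [16,22): 6 bp
  [22,36): 14 bp
  [36,40): 4 bp
  [40,46): 6 bp
  [46,55): 9 bp
  [55,62): 7 bp
  [62,77): 15 bp
  [77,85): 8 bp
  [85,93): 8 bp
  [93,94): 1 bp

[1,3,4,5,6,6,7,8,8,8,9,14,15]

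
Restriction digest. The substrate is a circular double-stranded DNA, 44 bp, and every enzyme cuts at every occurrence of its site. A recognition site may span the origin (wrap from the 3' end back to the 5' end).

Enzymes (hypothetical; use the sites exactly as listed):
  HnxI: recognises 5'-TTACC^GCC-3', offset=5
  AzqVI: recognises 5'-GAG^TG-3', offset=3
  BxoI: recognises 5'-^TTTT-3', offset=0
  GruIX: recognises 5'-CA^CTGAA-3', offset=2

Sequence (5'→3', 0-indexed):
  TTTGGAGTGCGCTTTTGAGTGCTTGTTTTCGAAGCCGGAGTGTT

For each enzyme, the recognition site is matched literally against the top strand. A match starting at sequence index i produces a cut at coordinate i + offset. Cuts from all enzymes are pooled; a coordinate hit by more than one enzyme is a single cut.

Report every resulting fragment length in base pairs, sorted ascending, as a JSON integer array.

[1,2,5,6,7,8,15]

Site scan:
  HnxI (TTACCGCC, off=5): no sites
  AzqVI GAGTG/3: at [4, 16, 37] ⇒ [7, 19, 40]
  BxoI TTTT/0: at [12, 25, 42, 43] ⇒ [12, 25, 42, 43]
  GruIX (CACTGAA, off=2): no sites

Pooled cuts: [7, 12, 19, 25, 40, 42, 43]

Fragments:
  7→12: 5 bp
  12→19: 7 bp
  19→25: 6 bp
  25→40: 15 bp
  40→42: 2 bp
  42→43: 1 bp
  43→7 (wrap): 44-43+7 = 8 bp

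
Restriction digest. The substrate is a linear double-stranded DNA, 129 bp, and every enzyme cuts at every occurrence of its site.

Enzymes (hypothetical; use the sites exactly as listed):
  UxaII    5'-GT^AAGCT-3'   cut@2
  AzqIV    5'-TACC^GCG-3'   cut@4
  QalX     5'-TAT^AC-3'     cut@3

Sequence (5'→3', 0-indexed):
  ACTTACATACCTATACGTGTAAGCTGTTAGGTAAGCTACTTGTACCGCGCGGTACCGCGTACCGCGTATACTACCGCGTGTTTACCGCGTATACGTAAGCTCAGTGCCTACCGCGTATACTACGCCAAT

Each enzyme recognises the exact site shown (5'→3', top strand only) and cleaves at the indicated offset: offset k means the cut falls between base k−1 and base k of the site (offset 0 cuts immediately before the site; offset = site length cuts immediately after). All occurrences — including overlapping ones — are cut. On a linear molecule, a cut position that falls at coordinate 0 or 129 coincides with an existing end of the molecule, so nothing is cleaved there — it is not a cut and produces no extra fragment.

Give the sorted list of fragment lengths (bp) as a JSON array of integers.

[4,6,6,6,6,6,7,10,11,11,12,14,14,16]

Per-enzyme occurrences:
  UxaII (GTAAGCT, off=2): starts [18, 30, 94] → cuts [20, 32, 96]
  AzqIV (TACCGCG, off=4): starts [42, 52, 59, 71, 82, 108] → cuts [46, 56, 63, 75, 86, 112]
  QalX (TATAC, off=3): starts [11, 66, 89, 115] → cuts [14, 69, 92, 118]

Pooled cuts: [14, 20, 32, 46, 56, 63, 69, 75, 86, 92, 96, 112, 118]

Fragment lengths:
  [0,14): 14 bp
  [14,20): 6 bp
  [20,32): 12 bp
  [32,46): 14 bp
  [46,56): 10 bp
  [56,63): 7 bp
  [63,69): 6 bp
  [69,75): 6 bp
  [75,86): 11 bp
  [86,92): 6 bp
  [92,96): 4 bp
  [96,112): 16 bp
  [112,118): 6 bp
  [118,129): 11 bp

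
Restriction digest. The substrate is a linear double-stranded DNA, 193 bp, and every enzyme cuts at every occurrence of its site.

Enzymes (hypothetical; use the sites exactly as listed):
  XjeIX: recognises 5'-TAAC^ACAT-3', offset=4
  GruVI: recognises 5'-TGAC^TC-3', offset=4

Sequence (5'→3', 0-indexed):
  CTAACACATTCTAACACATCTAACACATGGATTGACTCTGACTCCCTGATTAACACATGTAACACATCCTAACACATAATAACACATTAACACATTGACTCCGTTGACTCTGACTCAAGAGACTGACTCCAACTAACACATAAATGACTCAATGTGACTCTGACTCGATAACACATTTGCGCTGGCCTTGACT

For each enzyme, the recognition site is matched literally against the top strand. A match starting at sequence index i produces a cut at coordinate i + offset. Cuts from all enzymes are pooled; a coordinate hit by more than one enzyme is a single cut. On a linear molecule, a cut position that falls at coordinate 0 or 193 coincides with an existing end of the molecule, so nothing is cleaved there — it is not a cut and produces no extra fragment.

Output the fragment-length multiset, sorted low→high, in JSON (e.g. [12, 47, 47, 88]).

[5,6,6,6,8,8,8,9,9,9,10,10,10,10,10,11,12,12,13,21]

Scan for sites:
  XjeIX TAACACAT/4: at [1, 11, 20, 50, 59, 69, 79, 87, 133, 168] ⇒ [5, 15, 24, 54, 63, 73, 83, 91, 137, 172]
  GruVI TGACTC/4: at [32, 38, 95, 104, 110, 123, 144, 154, 160] ⇒ [36, 42, 99, 108, 114, 127, 148, 158, 164]

Pooled cuts: [5, 15, 24, 36, 42, 54, 63, 73, 83, 91, 99, 108, 114, 127, 137, 148, 158, 164, 172]

Fragments:
  [0,5): 5 bp
  [5,15): 10 bp
  [15,24): 9 bp
  [24,36): 12 bp
  [36,42): 6 bp
  [42,54): 12 bp
  [54,63): 9 bp
  [63,73): 10 bp
  [73,83): 10 bp
  [83,91): 8 bp
  [91,99): 8 bp
  [99,108): 9 bp
  [108,114): 6 bp
  [114,127): 13 bp
  [127,137): 10 bp
  [137,148): 11 bp
  [148,158): 10 bp
  [158,164): 6 bp
  [164,172): 8 bp
  [172,193): 21 bp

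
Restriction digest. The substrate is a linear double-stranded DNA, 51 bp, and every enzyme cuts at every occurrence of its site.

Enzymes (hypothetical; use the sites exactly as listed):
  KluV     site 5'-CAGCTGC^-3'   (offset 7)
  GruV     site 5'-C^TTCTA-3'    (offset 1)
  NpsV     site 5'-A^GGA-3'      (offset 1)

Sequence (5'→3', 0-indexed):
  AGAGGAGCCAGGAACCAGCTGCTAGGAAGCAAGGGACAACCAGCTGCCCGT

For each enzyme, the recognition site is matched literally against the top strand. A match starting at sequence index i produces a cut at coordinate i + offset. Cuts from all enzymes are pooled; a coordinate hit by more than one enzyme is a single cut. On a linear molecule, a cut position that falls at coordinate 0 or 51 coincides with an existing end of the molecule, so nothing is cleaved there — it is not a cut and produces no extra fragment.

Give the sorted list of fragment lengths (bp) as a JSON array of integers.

[2,3,4,7,12,23]

Scan for sites:
  KluV CAGCTGC/7: at [15, 40] ⇒ [22, 47]
  GruV (CTTCTA, off=1): no sites
  NpsV AGGA/1: at [2, 9, 23] ⇒ [3, 10, 24]

Pooled cuts: [3, 10, 22, 24, 47]

Fragment lengths:
  [0,3): 3 bp
  [3,10): 7 bp
  [10,22): 12 bp
  [22,24): 2 bp
  [24,47): 23 bp
  [47,51): 4 bp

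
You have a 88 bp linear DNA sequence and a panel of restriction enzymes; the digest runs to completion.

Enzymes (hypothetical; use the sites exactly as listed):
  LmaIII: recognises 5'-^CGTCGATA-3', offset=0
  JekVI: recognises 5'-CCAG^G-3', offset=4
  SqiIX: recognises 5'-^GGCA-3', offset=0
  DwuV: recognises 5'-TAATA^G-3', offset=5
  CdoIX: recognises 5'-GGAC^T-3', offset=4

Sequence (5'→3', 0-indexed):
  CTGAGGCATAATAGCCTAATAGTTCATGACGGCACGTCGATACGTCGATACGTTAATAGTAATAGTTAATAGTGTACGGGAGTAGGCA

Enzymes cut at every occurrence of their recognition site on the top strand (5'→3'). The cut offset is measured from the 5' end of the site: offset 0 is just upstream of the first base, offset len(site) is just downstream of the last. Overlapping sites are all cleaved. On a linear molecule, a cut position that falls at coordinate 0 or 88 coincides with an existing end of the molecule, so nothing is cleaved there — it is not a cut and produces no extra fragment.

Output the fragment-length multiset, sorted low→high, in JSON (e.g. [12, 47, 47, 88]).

Site scan:
  LmaIII CGTCGATA/0: at [34, 42] ⇒ [34, 42]
  JekVI (CCAGG, off=4): no sites
  SqiIX GGCA/0: at [4, 30, 84] ⇒ [4, 30, 84]
  DwuV TAATAG/5: at [8, 16, 53, 59, 66] ⇒ [13, 21, 58, 64, 71]
  CdoIX (GGACT, off=4): no sites

Pooled cuts: [4, 13, 21, 30, 34, 42, 58, 64, 71, 84]

Fragment lengths:
  [0,4): 4 bp
  [4,13): 9 bp
  [13,21): 8 bp
  [21,30): 9 bp
  [30,34): 4 bp
  [34,42): 8 bp
  [42,58): 16 bp
  [58,64): 6 bp
  [64,71): 7 bp
  [71,84): 13 bp
  [84,88): 4 bp

[4,4,4,6,7,8,8,9,9,13,16]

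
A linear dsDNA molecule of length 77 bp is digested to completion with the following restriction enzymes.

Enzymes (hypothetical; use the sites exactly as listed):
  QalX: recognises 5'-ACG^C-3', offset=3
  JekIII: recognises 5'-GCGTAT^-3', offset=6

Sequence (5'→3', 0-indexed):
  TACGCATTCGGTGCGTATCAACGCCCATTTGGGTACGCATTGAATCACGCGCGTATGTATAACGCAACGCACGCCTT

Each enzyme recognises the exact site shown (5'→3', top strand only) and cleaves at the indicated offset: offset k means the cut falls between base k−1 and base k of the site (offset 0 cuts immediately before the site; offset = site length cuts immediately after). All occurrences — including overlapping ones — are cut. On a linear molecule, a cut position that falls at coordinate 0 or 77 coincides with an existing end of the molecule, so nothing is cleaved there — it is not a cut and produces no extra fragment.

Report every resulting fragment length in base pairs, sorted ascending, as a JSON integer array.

[4,4,4,5,5,7,8,12,14,14]

Site scan:
  QalX ACGC/3: at [1, 20, 34, 46, 61, 66, 70] ⇒ [4, 23, 37, 49, 64, 69, 73]
  JekIII GCGTAT/6: at [12, 50] ⇒ [18, 56]

All cut coordinates (distinct, sorted): [4, 18, 23, 37, 49, 56, 64, 69, 73]

Fragments:
  [0,4): 4 bp
  [4,18): 14 bp
  [18,23): 5 bp
  [23,37): 14 bp
  [37,49): 12 bp
  [49,56): 7 bp
  [56,64): 8 bp
  [64,69): 5 bp
  [69,73): 4 bp
  [73,77): 4 bp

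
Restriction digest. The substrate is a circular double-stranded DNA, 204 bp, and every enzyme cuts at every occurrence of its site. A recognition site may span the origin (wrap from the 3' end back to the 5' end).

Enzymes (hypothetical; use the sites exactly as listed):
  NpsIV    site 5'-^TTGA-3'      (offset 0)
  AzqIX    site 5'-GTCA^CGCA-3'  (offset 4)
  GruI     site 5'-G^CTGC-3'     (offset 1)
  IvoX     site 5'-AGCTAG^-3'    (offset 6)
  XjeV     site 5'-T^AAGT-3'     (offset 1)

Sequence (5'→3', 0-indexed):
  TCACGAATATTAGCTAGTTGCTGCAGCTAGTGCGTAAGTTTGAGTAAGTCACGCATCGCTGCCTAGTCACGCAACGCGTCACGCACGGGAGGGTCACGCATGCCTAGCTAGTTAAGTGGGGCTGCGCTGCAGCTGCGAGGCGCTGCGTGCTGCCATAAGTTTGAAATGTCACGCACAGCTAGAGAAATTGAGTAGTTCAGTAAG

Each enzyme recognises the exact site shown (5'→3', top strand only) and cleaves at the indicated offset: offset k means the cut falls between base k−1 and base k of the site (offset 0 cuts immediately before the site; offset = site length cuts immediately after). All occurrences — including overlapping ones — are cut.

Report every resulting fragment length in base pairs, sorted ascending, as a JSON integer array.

[2,3,4,4,5,5,5,6,6,6,7,7,7,8,10,10,11,11,11,12,14,15,15,20]

Site scan:
  NpsIV (TTGA, off=0): starts [39, 160, 187] → cuts [39, 160, 187]
  AzqIX (GTCACGCA, off=4): starts [47, 65, 77, 92, 167] → cuts [51, 69, 81, 96, 171]
  GruI (GCTGC, off=1): starts [19, 57, 120, 125, 131, 141, 148] → cuts [20, 58, 121, 126, 132, 142, 149]
  IvoX (AGCTAG, off=6): starts [11, 24, 105, 176] → cuts [17, 30, 111, 182]
  XjeV (TAAGT, off=1): starts [34, 44, 112, 155, 200] → cuts [35, 45, 113, 156, 201]

Pooled cuts: [17, 20, 30, 35, 39, 45, 51, 58, 69, 81, 96, 111, 113, 121, 126, 132, 142, 149, 156, 160, 171, 182, 187, 201]

Fragments:
  17→20: 3 bp
  20→30: 10 bp
  30→35: 5 bp
  35→39: 4 bp
  39→45: 6 bp
  45→51: 6 bp
  51→58: 7 bp
  58→69: 11 bp
  69→81: 12 bp
  81→96: 15 bp
  96→111: 15 bp
  111→113: 2 bp
  113→121: 8 bp
  121→126: 5 bp
  126→132: 6 bp
  132→142: 10 bp
  142→149: 7 bp
  149→156: 7 bp
  156→160: 4 bp
  160→171: 11 bp
  171→182: 11 bp
  182→187: 5 bp
  187→201: 14 bp
  201→17 (wrap): 204-201+17 = 20 bp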